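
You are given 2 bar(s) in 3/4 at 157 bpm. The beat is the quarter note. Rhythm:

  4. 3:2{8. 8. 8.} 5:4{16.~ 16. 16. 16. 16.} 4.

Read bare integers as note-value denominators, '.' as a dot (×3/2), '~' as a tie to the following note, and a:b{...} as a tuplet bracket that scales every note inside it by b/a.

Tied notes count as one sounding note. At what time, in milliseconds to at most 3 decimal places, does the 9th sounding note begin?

note 9 onset = 9/2b = 1719.745ms

1. 0.0ms @ 0 + 573.248ms (3/2)
2. 573.248ms @ 3/2 + 191.083ms (1/2)
3. 764.331ms @ 2 + 191.083ms (1/2)
4. 955.414ms @ 5/2 + 191.083ms (1/2)
5. 1146.497ms @ 3 + 229.299ms (3/5)
6. 1375.796ms @ 18/5 + 114.65ms (3/10)
7. 1490.446ms @ 39/10 + 114.65ms (3/10)
8. 1605.096ms @ 21/5 + 114.65ms (3/10)
9. 1719.745ms @ 9/2 + 573.248ms (3/2)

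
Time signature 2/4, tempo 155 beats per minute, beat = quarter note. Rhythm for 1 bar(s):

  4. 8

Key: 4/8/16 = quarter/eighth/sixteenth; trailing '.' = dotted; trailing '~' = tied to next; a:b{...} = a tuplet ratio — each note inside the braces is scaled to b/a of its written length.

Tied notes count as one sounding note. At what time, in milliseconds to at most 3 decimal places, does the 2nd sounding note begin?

note 2 onset = 3/2b = 580.645ms

1. 0.0ms @ 0 + 580.645ms (3/2)
2. 580.645ms @ 3/2 + 193.548ms (1/2)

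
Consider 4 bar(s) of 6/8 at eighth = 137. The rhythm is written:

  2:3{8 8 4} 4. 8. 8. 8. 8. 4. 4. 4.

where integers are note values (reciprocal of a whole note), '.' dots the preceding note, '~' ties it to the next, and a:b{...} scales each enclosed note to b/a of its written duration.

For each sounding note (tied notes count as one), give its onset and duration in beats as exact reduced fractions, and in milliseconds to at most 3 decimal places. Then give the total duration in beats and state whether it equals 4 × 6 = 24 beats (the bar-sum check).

1) 0.0ms=0b +656.934ms=3/2b
2) 656.934ms=3/2b +656.934ms=3/2b
3) 1313.869ms=3b +1313.869ms=3b
4) 2627.737ms=6b +1313.869ms=3b
5) 3941.606ms=9b +656.934ms=3/2b
6) 4598.54ms=21/2b +656.934ms=3/2b
7) 5255.474ms=12b +656.934ms=3/2b
8) 5912.409ms=27/2b +656.934ms=3/2b
9) 6569.343ms=15b +1313.869ms=3b
10) 7883.212ms=18b +1313.869ms=3b
11) 9197.08ms=21b +1313.869ms=3b
Σ=24b of 24 (137bpm 6/8) — PASS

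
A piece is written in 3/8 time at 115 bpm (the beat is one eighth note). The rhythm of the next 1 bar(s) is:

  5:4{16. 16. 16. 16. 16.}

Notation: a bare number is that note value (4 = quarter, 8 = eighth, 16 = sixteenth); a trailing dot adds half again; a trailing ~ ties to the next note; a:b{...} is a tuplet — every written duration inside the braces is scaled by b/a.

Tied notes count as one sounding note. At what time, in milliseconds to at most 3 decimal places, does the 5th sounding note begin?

note 5 onset = 12/5b = 1252.174ms

1. 0.0ms @ 0 + 313.043ms (3/5)
2. 313.043ms @ 3/5 + 313.043ms (3/5)
3. 626.087ms @ 6/5 + 313.043ms (3/5)
4. 939.13ms @ 9/5 + 313.043ms (3/5)
5. 1252.174ms @ 12/5 + 313.043ms (3/5)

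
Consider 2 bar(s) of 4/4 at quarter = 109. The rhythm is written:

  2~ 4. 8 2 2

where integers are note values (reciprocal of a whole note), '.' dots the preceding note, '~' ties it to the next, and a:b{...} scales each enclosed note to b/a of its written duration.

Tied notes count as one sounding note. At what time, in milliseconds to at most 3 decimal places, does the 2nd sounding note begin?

1. 0.0ms @ 0 + 1926.606ms (7/2)
2. 1926.606ms @ 7/2 + 275.229ms (1/2)
3. 2201.835ms @ 4 + 1100.917ms (2)
4. 3302.752ms @ 6 + 1100.917ms (2)

note 2 onset = 7/2b = 1926.606ms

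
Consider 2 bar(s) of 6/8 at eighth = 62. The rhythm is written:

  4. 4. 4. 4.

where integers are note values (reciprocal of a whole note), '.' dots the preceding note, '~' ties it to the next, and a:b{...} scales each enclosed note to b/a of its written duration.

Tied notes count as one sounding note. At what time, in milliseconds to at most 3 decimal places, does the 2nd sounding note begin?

1. 0.0ms @ 0 + 2903.226ms (3)
2. 2903.226ms @ 3 + 2903.226ms (3)
3. 5806.452ms @ 6 + 2903.226ms (3)
4. 8709.677ms @ 9 + 2903.226ms (3)

note 2 onset = 3b = 2903.226ms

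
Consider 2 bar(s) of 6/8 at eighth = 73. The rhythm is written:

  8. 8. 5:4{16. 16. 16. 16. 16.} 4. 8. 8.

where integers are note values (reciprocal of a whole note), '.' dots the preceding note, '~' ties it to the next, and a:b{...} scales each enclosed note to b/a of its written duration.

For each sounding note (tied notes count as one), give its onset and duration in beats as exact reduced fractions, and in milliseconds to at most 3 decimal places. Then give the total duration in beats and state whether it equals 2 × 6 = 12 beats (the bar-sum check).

1) 0.0ms=0b +1232.877ms=3/2b
2) 1232.877ms=3/2b +1232.877ms=3/2b
3) 2465.753ms=3b +493.151ms=3/5b
4) 2958.904ms=18/5b +493.151ms=3/5b
5) 3452.055ms=21/5b +493.151ms=3/5b
6) 3945.205ms=24/5b +493.151ms=3/5b
7) 4438.356ms=27/5b +493.151ms=3/5b
8) 4931.507ms=6b +2465.753ms=3b
9) 7397.26ms=9b +1232.877ms=3/2b
10) 8630.137ms=21/2b +1232.877ms=3/2b
Σ=12b of 12 (73bpm 6/8) — PASS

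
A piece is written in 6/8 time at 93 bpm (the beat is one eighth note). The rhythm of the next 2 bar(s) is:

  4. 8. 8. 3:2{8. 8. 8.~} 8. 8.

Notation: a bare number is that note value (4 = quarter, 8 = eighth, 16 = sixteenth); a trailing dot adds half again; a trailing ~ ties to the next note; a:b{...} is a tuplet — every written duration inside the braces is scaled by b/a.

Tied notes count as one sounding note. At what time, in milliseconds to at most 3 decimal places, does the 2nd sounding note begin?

note 2 onset = 3b = 1935.484ms

1. 0.0ms @ 0 + 1935.484ms (3)
2. 1935.484ms @ 3 + 967.742ms (3/2)
3. 2903.226ms @ 9/2 + 967.742ms (3/2)
4. 3870.968ms @ 6 + 645.161ms (1)
5. 4516.129ms @ 7 + 645.161ms (1)
6. 5161.29ms @ 8 + 1612.903ms (5/2)
7. 6774.194ms @ 21/2 + 967.742ms (3/2)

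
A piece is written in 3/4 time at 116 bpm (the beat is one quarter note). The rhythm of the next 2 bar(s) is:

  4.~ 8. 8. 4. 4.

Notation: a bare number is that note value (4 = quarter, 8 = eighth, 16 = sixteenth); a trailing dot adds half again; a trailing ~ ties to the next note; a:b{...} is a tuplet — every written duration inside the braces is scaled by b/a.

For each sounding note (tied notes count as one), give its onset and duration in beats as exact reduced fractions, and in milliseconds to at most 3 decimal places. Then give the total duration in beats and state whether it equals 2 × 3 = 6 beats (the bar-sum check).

1) 0.0ms=0b +1163.793ms=9/4b
2) 1163.793ms=9/4b +387.931ms=3/4b
3) 1551.724ms=3b +775.862ms=3/2b
4) 2327.586ms=9/2b +775.862ms=3/2b
Σ=6b of 6 (116bpm 3/4) — PASS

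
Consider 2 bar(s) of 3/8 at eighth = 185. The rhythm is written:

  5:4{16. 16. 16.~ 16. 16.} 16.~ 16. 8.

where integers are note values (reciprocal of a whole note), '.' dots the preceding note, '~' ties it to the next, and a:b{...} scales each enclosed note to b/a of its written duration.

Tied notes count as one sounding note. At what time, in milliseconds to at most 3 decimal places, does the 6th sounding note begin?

note 6 onset = 9/2b = 1459.459ms

1. 0.0ms @ 0 + 194.595ms (3/5)
2. 194.595ms @ 3/5 + 194.595ms (3/5)
3. 389.189ms @ 6/5 + 389.189ms (6/5)
4. 778.378ms @ 12/5 + 194.595ms (3/5)
5. 972.973ms @ 3 + 486.486ms (3/2)
6. 1459.459ms @ 9/2 + 486.486ms (3/2)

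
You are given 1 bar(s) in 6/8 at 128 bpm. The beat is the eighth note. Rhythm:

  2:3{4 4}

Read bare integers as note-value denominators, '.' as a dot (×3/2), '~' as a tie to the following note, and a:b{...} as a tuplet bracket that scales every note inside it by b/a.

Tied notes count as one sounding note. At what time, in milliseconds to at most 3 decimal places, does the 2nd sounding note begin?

note 2 onset = 3b = 1406.25ms

1. 0.0ms @ 0 + 1406.25ms (3)
2. 1406.25ms @ 3 + 1406.25ms (3)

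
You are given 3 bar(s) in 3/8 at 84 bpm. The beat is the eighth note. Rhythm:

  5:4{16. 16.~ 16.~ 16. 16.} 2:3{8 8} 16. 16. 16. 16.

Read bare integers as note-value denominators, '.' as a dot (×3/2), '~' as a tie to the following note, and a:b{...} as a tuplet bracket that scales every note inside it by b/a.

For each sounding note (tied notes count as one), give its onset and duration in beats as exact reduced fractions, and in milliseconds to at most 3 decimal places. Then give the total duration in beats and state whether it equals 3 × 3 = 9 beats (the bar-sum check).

1) 0.0ms=0b +428.571ms=3/5b
2) 428.571ms=3/5b +1285.714ms=9/5b
3) 1714.286ms=12/5b +428.571ms=3/5b
4) 2142.857ms=3b +1071.429ms=3/2b
5) 3214.286ms=9/2b +1071.429ms=3/2b
6) 4285.714ms=6b +535.714ms=3/4b
7) 4821.429ms=27/4b +535.714ms=3/4b
8) 5357.143ms=15/2b +535.714ms=3/4b
9) 5892.857ms=33/4b +535.714ms=3/4b
Σ=9b of 9 (84bpm 3/8) — PASS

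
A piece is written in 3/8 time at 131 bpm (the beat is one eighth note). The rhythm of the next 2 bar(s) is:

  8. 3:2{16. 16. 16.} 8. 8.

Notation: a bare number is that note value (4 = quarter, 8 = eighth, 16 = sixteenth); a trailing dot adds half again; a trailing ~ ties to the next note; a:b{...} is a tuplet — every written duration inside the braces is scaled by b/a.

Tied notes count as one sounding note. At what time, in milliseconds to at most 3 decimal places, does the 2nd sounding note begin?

1. 0.0ms @ 0 + 687.023ms (3/2)
2. 687.023ms @ 3/2 + 229.008ms (1/2)
3. 916.031ms @ 2 + 229.008ms (1/2)
4. 1145.038ms @ 5/2 + 229.008ms (1/2)
5. 1374.046ms @ 3 + 687.023ms (3/2)
6. 2061.069ms @ 9/2 + 687.023ms (3/2)

note 2 onset = 3/2b = 687.023ms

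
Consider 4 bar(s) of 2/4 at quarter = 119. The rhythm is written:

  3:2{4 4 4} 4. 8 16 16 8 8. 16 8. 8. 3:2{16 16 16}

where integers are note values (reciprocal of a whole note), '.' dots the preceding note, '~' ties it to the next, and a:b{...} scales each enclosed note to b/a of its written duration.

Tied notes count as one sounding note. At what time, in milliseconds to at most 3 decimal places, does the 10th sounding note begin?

note 10 onset = 23/4b = 2899.16ms

1. 0.0ms @ 0 + 336.134ms (2/3)
2. 336.134ms @ 2/3 + 336.134ms (2/3)
3. 672.269ms @ 4/3 + 336.134ms (2/3)
4. 1008.403ms @ 2 + 756.303ms (3/2)
5. 1764.706ms @ 7/2 + 252.101ms (1/2)
6. 2016.807ms @ 4 + 126.05ms (1/4)
7. 2142.857ms @ 17/4 + 126.05ms (1/4)
8. 2268.908ms @ 9/2 + 252.101ms (1/2)
9. 2521.008ms @ 5 + 378.151ms (3/4)
10. 2899.16ms @ 23/4 + 126.05ms (1/4)
11. 3025.21ms @ 6 + 378.151ms (3/4)
12. 3403.361ms @ 27/4 + 378.151ms (3/4)
13. 3781.513ms @ 15/2 + 84.034ms (1/6)
14. 3865.546ms @ 23/3 + 84.034ms (1/6)
15. 3949.58ms @ 47/6 + 84.034ms (1/6)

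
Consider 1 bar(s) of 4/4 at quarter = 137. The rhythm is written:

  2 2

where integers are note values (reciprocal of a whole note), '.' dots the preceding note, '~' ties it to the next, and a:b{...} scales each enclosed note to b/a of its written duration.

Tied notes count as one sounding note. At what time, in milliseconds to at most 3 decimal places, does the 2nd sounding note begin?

1. 0.0ms @ 0 + 875.912ms (2)
2. 875.912ms @ 2 + 875.912ms (2)

note 2 onset = 2b = 875.912ms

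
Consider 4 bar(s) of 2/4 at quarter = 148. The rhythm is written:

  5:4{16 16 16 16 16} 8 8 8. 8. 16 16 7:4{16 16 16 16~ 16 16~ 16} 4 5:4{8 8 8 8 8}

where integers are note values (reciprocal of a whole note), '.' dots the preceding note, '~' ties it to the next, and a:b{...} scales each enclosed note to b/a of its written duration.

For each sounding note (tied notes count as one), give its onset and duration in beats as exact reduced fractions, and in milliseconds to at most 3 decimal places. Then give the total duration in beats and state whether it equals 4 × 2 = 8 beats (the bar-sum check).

1) 0.0ms=0b +81.081ms=1/5b
2) 81.081ms=1/5b +81.081ms=1/5b
3) 162.162ms=2/5b +81.081ms=1/5b
4) 243.243ms=3/5b +81.081ms=1/5b
5) 324.324ms=4/5b +81.081ms=1/5b
6) 405.405ms=1b +202.703ms=1/2b
7) 608.108ms=3/2b +202.703ms=1/2b
8) 810.811ms=2b +304.054ms=3/4b
9) 1114.865ms=11/4b +304.054ms=3/4b
10) 1418.919ms=7/2b +101.351ms=1/4b
11) 1520.27ms=15/4b +101.351ms=1/4b
12) 1621.622ms=4b +57.915ms=1/7b
13) 1679.537ms=29/7b +57.915ms=1/7b
14) 1737.452ms=30/7b +57.915ms=1/7b
15) 1795.367ms=31/7b +115.83ms=2/7b
16) 1911.197ms=33/7b +115.83ms=2/7b
17) 2027.027ms=5b +405.405ms=1b
18) 2432.432ms=6b +162.162ms=2/5b
19) 2594.595ms=32/5b +162.162ms=2/5b
20) 2756.757ms=34/5b +162.162ms=2/5b
21) 2918.919ms=36/5b +162.162ms=2/5b
22) 3081.081ms=38/5b +162.162ms=2/5b
Σ=8b of 8 (148bpm 2/4) — PASS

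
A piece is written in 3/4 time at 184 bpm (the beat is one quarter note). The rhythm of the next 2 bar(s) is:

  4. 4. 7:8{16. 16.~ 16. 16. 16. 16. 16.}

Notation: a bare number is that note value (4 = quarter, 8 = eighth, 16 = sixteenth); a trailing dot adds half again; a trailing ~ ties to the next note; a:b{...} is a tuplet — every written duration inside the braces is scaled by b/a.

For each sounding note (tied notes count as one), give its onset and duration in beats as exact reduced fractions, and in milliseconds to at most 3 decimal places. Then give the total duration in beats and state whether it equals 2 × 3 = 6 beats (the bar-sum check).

1) 0.0ms=0b +489.13ms=3/2b
2) 489.13ms=3/2b +489.13ms=3/2b
3) 978.261ms=3b +139.752ms=3/7b
4) 1118.012ms=24/7b +279.503ms=6/7b
5) 1397.516ms=30/7b +139.752ms=3/7b
6) 1537.267ms=33/7b +139.752ms=3/7b
7) 1677.019ms=36/7b +139.752ms=3/7b
8) 1816.77ms=39/7b +139.752ms=3/7b
Σ=6b of 6 (184bpm 3/4) — PASS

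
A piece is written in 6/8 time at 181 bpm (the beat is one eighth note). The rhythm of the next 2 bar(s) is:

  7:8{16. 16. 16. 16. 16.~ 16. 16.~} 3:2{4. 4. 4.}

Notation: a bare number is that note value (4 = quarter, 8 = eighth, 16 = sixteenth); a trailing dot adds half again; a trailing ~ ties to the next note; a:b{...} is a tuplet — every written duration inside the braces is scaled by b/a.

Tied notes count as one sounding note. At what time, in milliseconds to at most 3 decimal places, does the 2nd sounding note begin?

1. 0.0ms @ 0 + 284.136ms (6/7)
2. 284.136ms @ 6/7 + 284.136ms (6/7)
3. 568.272ms @ 12/7 + 284.136ms (6/7)
4. 852.407ms @ 18/7 + 284.136ms (6/7)
5. 1136.543ms @ 24/7 + 568.272ms (12/7)
6. 1704.815ms @ 36/7 + 947.119ms (20/7)
7. 2651.934ms @ 8 + 662.983ms (2)
8. 3314.917ms @ 10 + 662.983ms (2)

note 2 onset = 6/7b = 284.136ms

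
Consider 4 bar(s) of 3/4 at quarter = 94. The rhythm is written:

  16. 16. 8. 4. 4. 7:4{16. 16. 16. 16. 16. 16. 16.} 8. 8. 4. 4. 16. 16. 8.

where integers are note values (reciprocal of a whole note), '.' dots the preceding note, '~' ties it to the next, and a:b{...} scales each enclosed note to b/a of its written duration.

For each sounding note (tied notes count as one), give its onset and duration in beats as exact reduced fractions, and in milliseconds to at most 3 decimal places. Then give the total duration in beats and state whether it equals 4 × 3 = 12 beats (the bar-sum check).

1) 0.0ms=0b +239.362ms=3/8b
2) 239.362ms=3/8b +239.362ms=3/8b
3) 478.723ms=3/4b +478.723ms=3/4b
4) 957.447ms=3/2b +957.447ms=3/2b
5) 1914.894ms=3b +957.447ms=3/2b
6) 2872.34ms=9/2b +136.778ms=3/14b
7) 3009.119ms=33/7b +136.778ms=3/14b
8) 3145.897ms=69/14b +136.778ms=3/14b
9) 3282.675ms=36/7b +136.778ms=3/14b
10) 3419.453ms=75/14b +136.778ms=3/14b
11) 3556.231ms=39/7b +136.778ms=3/14b
12) 3693.009ms=81/14b +136.778ms=3/14b
13) 3829.787ms=6b +478.723ms=3/4b
14) 4308.511ms=27/4b +478.723ms=3/4b
15) 4787.234ms=15/2b +957.447ms=3/2b
16) 5744.681ms=9b +957.447ms=3/2b
17) 6702.128ms=21/2b +239.362ms=3/8b
18) 6941.489ms=87/8b +239.362ms=3/8b
19) 7180.851ms=45/4b +478.723ms=3/4b
Σ=12b of 12 (94bpm 3/4) — PASS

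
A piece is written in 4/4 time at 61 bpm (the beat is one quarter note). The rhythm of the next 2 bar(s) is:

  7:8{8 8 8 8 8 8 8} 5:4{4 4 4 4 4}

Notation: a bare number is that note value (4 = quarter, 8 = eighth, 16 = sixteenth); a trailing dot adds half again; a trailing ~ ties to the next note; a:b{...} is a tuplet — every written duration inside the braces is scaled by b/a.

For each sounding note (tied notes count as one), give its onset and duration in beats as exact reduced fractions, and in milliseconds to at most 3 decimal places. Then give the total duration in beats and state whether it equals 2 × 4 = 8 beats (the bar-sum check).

1) 0.0ms=0b +562.061ms=4/7b
2) 562.061ms=4/7b +562.061ms=4/7b
3) 1124.122ms=8/7b +562.061ms=4/7b
4) 1686.183ms=12/7b +562.061ms=4/7b
5) 2248.244ms=16/7b +562.061ms=4/7b
6) 2810.304ms=20/7b +562.061ms=4/7b
7) 3372.365ms=24/7b +562.061ms=4/7b
8) 3934.426ms=4b +786.885ms=4/5b
9) 4721.311ms=24/5b +786.885ms=4/5b
10) 5508.197ms=28/5b +786.885ms=4/5b
11) 6295.082ms=32/5b +786.885ms=4/5b
12) 7081.967ms=36/5b +786.885ms=4/5b
Σ=8b of 8 (61bpm 4/4) — PASS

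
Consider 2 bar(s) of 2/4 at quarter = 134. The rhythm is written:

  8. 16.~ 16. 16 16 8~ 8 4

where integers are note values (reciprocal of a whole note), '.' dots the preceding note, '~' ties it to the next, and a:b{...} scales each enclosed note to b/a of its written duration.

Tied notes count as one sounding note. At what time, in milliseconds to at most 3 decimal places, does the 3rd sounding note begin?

1. 0.0ms @ 0 + 335.821ms (3/4)
2. 335.821ms @ 3/4 + 335.821ms (3/4)
3. 671.642ms @ 3/2 + 111.94ms (1/4)
4. 783.582ms @ 7/4 + 111.94ms (1/4)
5. 895.522ms @ 2 + 447.761ms (1)
6. 1343.284ms @ 3 + 447.761ms (1)

note 3 onset = 3/2b = 671.642ms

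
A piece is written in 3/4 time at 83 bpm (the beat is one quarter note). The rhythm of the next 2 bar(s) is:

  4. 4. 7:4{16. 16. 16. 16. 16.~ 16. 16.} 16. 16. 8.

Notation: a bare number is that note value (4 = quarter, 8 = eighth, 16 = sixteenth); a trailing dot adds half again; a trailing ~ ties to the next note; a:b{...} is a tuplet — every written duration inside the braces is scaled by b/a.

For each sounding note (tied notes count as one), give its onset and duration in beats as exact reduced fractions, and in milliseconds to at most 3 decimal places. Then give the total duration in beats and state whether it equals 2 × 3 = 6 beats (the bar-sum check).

1) 0.0ms=0b +1084.337ms=3/2b
2) 1084.337ms=3/2b +1084.337ms=3/2b
3) 2168.675ms=3b +154.905ms=3/14b
4) 2323.58ms=45/14b +154.905ms=3/14b
5) 2478.485ms=24/7b +154.905ms=3/14b
6) 2633.391ms=51/14b +154.905ms=3/14b
7) 2788.296ms=27/7b +309.811ms=3/7b
8) 3098.107ms=30/7b +154.905ms=3/14b
9) 3253.012ms=9/2b +271.084ms=3/8b
10) 3524.096ms=39/8b +271.084ms=3/8b
11) 3795.181ms=21/4b +542.169ms=3/4b
Σ=6b of 6 (83bpm 3/4) — PASS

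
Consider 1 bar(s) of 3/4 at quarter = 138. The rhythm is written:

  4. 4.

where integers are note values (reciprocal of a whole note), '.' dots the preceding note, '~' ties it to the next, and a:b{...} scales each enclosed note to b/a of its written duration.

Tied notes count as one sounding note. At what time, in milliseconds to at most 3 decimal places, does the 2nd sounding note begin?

1. 0.0ms @ 0 + 652.174ms (3/2)
2. 652.174ms @ 3/2 + 652.174ms (3/2)

note 2 onset = 3/2b = 652.174ms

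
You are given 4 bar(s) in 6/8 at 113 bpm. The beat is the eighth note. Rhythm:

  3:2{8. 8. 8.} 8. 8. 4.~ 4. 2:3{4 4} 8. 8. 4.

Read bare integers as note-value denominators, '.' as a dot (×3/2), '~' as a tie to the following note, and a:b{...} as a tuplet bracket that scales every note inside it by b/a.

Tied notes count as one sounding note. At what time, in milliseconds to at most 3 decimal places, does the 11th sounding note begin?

1. 0.0ms @ 0 + 530.973ms (1)
2. 530.973ms @ 1 + 530.973ms (1)
3. 1061.947ms @ 2 + 530.973ms (1)
4. 1592.92ms @ 3 + 796.46ms (3/2)
5. 2389.381ms @ 9/2 + 796.46ms (3/2)
6. 3185.841ms @ 6 + 3185.841ms (6)
7. 6371.681ms @ 12 + 1592.92ms (3)
8. 7964.602ms @ 15 + 1592.92ms (3)
9. 9557.522ms @ 18 + 796.46ms (3/2)
10. 10353.982ms @ 39/2 + 796.46ms (3/2)
11. 11150.442ms @ 21 + 1592.92ms (3)

note 11 onset = 21b = 11150.442ms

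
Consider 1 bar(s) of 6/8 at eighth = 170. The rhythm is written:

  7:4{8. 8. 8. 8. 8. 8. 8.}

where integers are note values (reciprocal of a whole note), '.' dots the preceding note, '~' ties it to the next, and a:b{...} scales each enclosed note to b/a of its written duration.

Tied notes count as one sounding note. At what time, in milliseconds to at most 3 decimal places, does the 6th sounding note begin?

note 6 onset = 30/7b = 1512.605ms

1. 0.0ms @ 0 + 302.521ms (6/7)
2. 302.521ms @ 6/7 + 302.521ms (6/7)
3. 605.042ms @ 12/7 + 302.521ms (6/7)
4. 907.563ms @ 18/7 + 302.521ms (6/7)
5. 1210.084ms @ 24/7 + 302.521ms (6/7)
6. 1512.605ms @ 30/7 + 302.521ms (6/7)
7. 1815.126ms @ 36/7 + 302.521ms (6/7)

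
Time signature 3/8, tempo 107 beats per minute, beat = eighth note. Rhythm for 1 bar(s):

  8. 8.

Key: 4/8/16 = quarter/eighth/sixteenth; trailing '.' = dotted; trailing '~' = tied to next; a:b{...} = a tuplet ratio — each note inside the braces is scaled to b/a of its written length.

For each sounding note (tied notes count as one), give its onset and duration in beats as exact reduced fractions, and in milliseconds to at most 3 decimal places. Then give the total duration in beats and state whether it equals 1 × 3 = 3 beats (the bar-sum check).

1) 0.0ms=0b +841.121ms=3/2b
2) 841.121ms=3/2b +841.121ms=3/2b
Σ=3b of 3 (107bpm 3/8) — PASS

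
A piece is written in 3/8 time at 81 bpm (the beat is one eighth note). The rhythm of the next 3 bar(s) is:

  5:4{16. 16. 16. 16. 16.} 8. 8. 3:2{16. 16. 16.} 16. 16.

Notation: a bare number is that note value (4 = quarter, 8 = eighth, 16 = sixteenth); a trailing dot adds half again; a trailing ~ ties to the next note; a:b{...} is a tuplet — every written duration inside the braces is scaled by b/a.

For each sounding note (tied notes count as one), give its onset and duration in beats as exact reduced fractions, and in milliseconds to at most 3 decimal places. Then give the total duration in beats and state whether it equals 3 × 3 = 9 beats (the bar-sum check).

1) 0.0ms=0b +444.444ms=3/5b
2) 444.444ms=3/5b +444.444ms=3/5b
3) 888.889ms=6/5b +444.444ms=3/5b
4) 1333.333ms=9/5b +444.444ms=3/5b
5) 1777.778ms=12/5b +444.444ms=3/5b
6) 2222.222ms=3b +1111.111ms=3/2b
7) 3333.333ms=9/2b +1111.111ms=3/2b
8) 4444.444ms=6b +370.37ms=1/2b
9) 4814.815ms=13/2b +370.37ms=1/2b
10) 5185.185ms=7b +370.37ms=1/2b
11) 5555.556ms=15/2b +555.556ms=3/4b
12) 6111.111ms=33/4b +555.556ms=3/4b
Σ=9b of 9 (81bpm 3/8) — PASS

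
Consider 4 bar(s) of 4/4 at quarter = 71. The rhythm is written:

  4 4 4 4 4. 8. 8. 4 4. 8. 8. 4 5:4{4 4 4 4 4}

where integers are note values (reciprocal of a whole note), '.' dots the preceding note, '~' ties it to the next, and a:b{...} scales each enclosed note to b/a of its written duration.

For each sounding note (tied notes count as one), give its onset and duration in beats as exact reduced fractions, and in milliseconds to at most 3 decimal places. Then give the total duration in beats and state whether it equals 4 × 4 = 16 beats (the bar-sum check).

1) 0.0ms=0b +845.07ms=1b
2) 845.07ms=1b +845.07ms=1b
3) 1690.141ms=2b +845.07ms=1b
4) 2535.211ms=3b +845.07ms=1b
5) 3380.282ms=4b +1267.606ms=3/2b
6) 4647.887ms=11/2b +633.803ms=3/4b
7) 5281.69ms=25/4b +633.803ms=3/4b
8) 5915.493ms=7b +845.07ms=1b
9) 6760.563ms=8b +1267.606ms=3/2b
10) 8028.169ms=19/2b +633.803ms=3/4b
11) 8661.972ms=41/4b +633.803ms=3/4b
12) 9295.775ms=11b +845.07ms=1b
13) 10140.845ms=12b +676.056ms=4/5b
14) 10816.901ms=64/5b +676.056ms=4/5b
15) 11492.958ms=68/5b +676.056ms=4/5b
16) 12169.014ms=72/5b +676.056ms=4/5b
17) 12845.07ms=76/5b +676.056ms=4/5b
Σ=16b of 16 (71bpm 4/4) — PASS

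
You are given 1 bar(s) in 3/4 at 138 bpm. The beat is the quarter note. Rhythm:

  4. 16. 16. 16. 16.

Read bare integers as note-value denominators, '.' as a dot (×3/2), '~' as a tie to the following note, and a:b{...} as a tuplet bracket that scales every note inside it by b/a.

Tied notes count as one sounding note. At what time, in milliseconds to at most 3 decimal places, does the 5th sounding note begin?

note 5 onset = 21/8b = 1141.304ms

1. 0.0ms @ 0 + 652.174ms (3/2)
2. 652.174ms @ 3/2 + 163.043ms (3/8)
3. 815.217ms @ 15/8 + 163.043ms (3/8)
4. 978.261ms @ 9/4 + 163.043ms (3/8)
5. 1141.304ms @ 21/8 + 163.043ms (3/8)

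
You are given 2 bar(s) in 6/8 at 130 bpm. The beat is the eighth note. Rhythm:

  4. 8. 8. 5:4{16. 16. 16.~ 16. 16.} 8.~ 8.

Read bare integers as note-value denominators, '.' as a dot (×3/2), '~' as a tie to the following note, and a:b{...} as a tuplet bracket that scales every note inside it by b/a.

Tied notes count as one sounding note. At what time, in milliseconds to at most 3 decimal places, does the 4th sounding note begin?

note 4 onset = 6b = 2769.231ms

1. 0.0ms @ 0 + 1384.615ms (3)
2. 1384.615ms @ 3 + 692.308ms (3/2)
3. 2076.923ms @ 9/2 + 692.308ms (3/2)
4. 2769.231ms @ 6 + 276.923ms (3/5)
5. 3046.154ms @ 33/5 + 276.923ms (3/5)
6. 3323.077ms @ 36/5 + 553.846ms (6/5)
7. 3876.923ms @ 42/5 + 276.923ms (3/5)
8. 4153.846ms @ 9 + 1384.615ms (3)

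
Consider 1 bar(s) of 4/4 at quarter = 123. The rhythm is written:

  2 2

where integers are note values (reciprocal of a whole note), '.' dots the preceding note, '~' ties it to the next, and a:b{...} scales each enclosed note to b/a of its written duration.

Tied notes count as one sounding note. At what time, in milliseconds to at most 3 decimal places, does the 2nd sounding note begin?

note 2 onset = 2b = 975.61ms

1. 0.0ms @ 0 + 975.61ms (2)
2. 975.61ms @ 2 + 975.61ms (2)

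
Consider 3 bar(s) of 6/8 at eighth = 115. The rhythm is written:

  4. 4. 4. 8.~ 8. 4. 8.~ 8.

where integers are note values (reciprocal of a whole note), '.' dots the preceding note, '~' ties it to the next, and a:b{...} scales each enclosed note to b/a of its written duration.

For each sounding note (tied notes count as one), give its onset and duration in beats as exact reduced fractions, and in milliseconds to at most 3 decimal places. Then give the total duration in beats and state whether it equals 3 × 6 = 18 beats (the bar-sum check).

1) 0.0ms=0b +1565.217ms=3b
2) 1565.217ms=3b +1565.217ms=3b
3) 3130.435ms=6b +1565.217ms=3b
4) 4695.652ms=9b +1565.217ms=3b
5) 6260.87ms=12b +1565.217ms=3b
6) 7826.087ms=15b +1565.217ms=3b
Σ=18b of 18 (115bpm 6/8) — PASS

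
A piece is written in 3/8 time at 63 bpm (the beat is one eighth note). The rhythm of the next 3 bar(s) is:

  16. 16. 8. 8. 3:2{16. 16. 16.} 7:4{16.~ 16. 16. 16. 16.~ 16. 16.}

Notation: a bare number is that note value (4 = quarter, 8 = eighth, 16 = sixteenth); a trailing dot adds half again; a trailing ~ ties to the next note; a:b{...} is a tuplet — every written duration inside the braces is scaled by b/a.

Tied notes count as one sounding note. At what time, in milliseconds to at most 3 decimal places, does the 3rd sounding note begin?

1. 0.0ms @ 0 + 714.286ms (3/4)
2. 714.286ms @ 3/4 + 714.286ms (3/4)
3. 1428.571ms @ 3/2 + 1428.571ms (3/2)
4. 2857.143ms @ 3 + 1428.571ms (3/2)
5. 4285.714ms @ 9/2 + 476.19ms (1/2)
6. 4761.905ms @ 5 + 476.19ms (1/2)
7. 5238.095ms @ 11/2 + 476.19ms (1/2)
8. 5714.286ms @ 6 + 816.327ms (6/7)
9. 6530.612ms @ 48/7 + 408.163ms (3/7)
10. 6938.776ms @ 51/7 + 408.163ms (3/7)
11. 7346.939ms @ 54/7 + 816.327ms (6/7)
12. 8163.265ms @ 60/7 + 408.163ms (3/7)

note 3 onset = 3/2b = 1428.571ms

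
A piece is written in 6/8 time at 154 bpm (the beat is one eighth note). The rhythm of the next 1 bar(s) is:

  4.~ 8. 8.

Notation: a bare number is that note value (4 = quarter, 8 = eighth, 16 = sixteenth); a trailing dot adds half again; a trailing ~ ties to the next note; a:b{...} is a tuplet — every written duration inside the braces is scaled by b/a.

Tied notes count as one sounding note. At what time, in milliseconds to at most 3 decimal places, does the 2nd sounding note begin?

1. 0.0ms @ 0 + 1753.247ms (9/2)
2. 1753.247ms @ 9/2 + 584.416ms (3/2)

note 2 onset = 9/2b = 1753.247ms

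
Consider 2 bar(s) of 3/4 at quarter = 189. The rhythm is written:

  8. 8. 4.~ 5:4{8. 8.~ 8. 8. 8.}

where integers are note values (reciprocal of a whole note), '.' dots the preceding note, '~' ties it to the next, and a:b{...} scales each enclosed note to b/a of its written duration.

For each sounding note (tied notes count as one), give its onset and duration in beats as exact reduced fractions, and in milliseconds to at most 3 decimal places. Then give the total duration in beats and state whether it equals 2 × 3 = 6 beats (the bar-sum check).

1) 0.0ms=0b +238.095ms=3/4b
2) 238.095ms=3/4b +238.095ms=3/4b
3) 476.19ms=3/2b +666.667ms=21/10b
4) 1142.857ms=18/5b +380.952ms=6/5b
5) 1523.81ms=24/5b +190.476ms=3/5b
6) 1714.286ms=27/5b +190.476ms=3/5b
Σ=6b of 6 (189bpm 3/4) — PASS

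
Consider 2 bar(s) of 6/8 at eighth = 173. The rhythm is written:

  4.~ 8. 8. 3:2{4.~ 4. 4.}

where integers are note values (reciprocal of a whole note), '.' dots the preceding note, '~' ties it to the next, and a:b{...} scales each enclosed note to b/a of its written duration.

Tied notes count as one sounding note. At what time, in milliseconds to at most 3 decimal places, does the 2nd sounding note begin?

1. 0.0ms @ 0 + 1560.694ms (9/2)
2. 1560.694ms @ 9/2 + 520.231ms (3/2)
3. 2080.925ms @ 6 + 1387.283ms (4)
4. 3468.208ms @ 10 + 693.642ms (2)

note 2 onset = 9/2b = 1560.694ms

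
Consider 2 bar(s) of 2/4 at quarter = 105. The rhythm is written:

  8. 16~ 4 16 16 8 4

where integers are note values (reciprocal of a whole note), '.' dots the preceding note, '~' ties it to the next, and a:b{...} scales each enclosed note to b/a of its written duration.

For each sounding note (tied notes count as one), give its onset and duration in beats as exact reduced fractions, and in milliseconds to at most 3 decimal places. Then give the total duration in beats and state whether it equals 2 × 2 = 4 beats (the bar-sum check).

1) 0.0ms=0b +428.571ms=3/4b
2) 428.571ms=3/4b +714.286ms=5/4b
3) 1142.857ms=2b +142.857ms=1/4b
4) 1285.714ms=9/4b +142.857ms=1/4b
5) 1428.571ms=5/2b +285.714ms=1/2b
6) 1714.286ms=3b +571.429ms=1b
Σ=4b of 4 (105bpm 2/4) — PASS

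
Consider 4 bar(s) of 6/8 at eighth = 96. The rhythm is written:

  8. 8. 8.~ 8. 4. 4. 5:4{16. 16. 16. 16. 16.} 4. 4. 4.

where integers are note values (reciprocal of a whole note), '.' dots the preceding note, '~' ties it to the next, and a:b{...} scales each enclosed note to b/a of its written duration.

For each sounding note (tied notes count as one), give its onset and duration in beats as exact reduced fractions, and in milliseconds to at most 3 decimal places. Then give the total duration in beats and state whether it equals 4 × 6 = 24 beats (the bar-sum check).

1) 0.0ms=0b +937.5ms=3/2b
2) 937.5ms=3/2b +937.5ms=3/2b
3) 1875.0ms=3b +1875.0ms=3b
4) 3750.0ms=6b +1875.0ms=3b
5) 5625.0ms=9b +1875.0ms=3b
6) 7500.0ms=12b +375.0ms=3/5b
7) 7875.0ms=63/5b +375.0ms=3/5b
8) 8250.0ms=66/5b +375.0ms=3/5b
9) 8625.0ms=69/5b +375.0ms=3/5b
10) 9000.0ms=72/5b +375.0ms=3/5b
11) 9375.0ms=15b +1875.0ms=3b
12) 11250.0ms=18b +1875.0ms=3b
13) 13125.0ms=21b +1875.0ms=3b
Σ=24b of 24 (96bpm 6/8) — PASS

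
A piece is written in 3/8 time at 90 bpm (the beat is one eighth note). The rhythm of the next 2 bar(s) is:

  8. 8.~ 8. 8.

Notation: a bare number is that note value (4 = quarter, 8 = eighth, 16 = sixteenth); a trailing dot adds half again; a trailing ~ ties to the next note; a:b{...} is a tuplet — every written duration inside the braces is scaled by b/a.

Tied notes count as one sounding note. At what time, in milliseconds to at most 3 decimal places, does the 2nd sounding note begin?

note 2 onset = 3/2b = 1000.0ms

1. 0.0ms @ 0 + 1000.0ms (3/2)
2. 1000.0ms @ 3/2 + 2000.0ms (3)
3. 3000.0ms @ 9/2 + 1000.0ms (3/2)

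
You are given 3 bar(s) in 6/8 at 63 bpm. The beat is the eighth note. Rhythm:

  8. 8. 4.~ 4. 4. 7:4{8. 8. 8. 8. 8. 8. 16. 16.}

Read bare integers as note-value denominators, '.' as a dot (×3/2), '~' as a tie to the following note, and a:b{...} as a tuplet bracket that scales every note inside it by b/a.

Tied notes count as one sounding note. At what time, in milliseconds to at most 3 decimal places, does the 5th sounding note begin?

note 5 onset = 12b = 11428.571ms

1. 0.0ms @ 0 + 1428.571ms (3/2)
2. 1428.571ms @ 3/2 + 1428.571ms (3/2)
3. 2857.143ms @ 3 + 5714.286ms (6)
4. 8571.429ms @ 9 + 2857.143ms (3)
5. 11428.571ms @ 12 + 816.327ms (6/7)
6. 12244.898ms @ 90/7 + 816.327ms (6/7)
7. 13061.224ms @ 96/7 + 816.327ms (6/7)
8. 13877.551ms @ 102/7 + 816.327ms (6/7)
9. 14693.878ms @ 108/7 + 816.327ms (6/7)
10. 15510.204ms @ 114/7 + 816.327ms (6/7)
11. 16326.531ms @ 120/7 + 408.163ms (3/7)
12. 16734.694ms @ 123/7 + 408.163ms (3/7)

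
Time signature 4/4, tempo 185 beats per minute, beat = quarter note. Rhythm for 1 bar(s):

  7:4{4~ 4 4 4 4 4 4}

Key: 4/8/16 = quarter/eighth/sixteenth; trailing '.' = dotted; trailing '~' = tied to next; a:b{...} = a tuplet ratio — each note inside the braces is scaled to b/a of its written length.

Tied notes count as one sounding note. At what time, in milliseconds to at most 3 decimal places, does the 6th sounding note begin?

1. 0.0ms @ 0 + 370.656ms (8/7)
2. 370.656ms @ 8/7 + 185.328ms (4/7)
3. 555.985ms @ 12/7 + 185.328ms (4/7)
4. 741.313ms @ 16/7 + 185.328ms (4/7)
5. 926.641ms @ 20/7 + 185.328ms (4/7)
6. 1111.969ms @ 24/7 + 185.328ms (4/7)

note 6 onset = 24/7b = 1111.969ms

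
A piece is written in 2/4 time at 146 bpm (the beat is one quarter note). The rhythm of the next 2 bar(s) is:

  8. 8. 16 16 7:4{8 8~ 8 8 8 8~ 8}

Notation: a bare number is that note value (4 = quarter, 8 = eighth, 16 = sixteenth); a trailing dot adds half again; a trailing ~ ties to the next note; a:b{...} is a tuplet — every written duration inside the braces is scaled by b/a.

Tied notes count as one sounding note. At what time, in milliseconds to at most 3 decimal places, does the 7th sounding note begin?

1. 0.0ms @ 0 + 308.219ms (3/4)
2. 308.219ms @ 3/4 + 308.219ms (3/4)
3. 616.438ms @ 3/2 + 102.74ms (1/4)
4. 719.178ms @ 7/4 + 102.74ms (1/4)
5. 821.918ms @ 2 + 117.417ms (2/7)
6. 939.335ms @ 16/7 + 234.834ms (4/7)
7. 1174.168ms @ 20/7 + 117.417ms (2/7)
8. 1291.585ms @ 22/7 + 117.417ms (2/7)
9. 1409.002ms @ 24/7 + 234.834ms (4/7)

note 7 onset = 20/7b = 1174.168ms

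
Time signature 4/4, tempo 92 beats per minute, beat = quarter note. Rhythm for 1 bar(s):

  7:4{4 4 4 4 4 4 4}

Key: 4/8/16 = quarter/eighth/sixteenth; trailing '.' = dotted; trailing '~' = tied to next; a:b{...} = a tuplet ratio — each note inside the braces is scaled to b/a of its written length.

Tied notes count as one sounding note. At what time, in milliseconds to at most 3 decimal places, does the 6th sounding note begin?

note 6 onset = 20/7b = 1863.354ms

1. 0.0ms @ 0 + 372.671ms (4/7)
2. 372.671ms @ 4/7 + 372.671ms (4/7)
3. 745.342ms @ 8/7 + 372.671ms (4/7)
4. 1118.012ms @ 12/7 + 372.671ms (4/7)
5. 1490.683ms @ 16/7 + 372.671ms (4/7)
6. 1863.354ms @ 20/7 + 372.671ms (4/7)
7. 2236.025ms @ 24/7 + 372.671ms (4/7)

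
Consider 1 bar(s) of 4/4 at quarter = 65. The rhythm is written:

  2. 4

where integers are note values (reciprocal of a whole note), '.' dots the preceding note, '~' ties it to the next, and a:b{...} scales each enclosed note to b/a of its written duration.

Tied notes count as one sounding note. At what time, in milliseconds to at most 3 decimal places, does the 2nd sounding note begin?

1. 0.0ms @ 0 + 2769.231ms (3)
2. 2769.231ms @ 3 + 923.077ms (1)

note 2 onset = 3b = 2769.231ms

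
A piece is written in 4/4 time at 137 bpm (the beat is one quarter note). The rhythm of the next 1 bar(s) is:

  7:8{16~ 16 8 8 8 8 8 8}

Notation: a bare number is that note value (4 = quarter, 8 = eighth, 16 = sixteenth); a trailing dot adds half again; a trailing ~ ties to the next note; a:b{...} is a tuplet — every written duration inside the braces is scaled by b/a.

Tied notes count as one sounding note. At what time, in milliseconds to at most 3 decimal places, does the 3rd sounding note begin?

1. 0.0ms @ 0 + 250.261ms (4/7)
2. 250.261ms @ 4/7 + 250.261ms (4/7)
3. 500.521ms @ 8/7 + 250.261ms (4/7)
4. 750.782ms @ 12/7 + 250.261ms (4/7)
5. 1001.043ms @ 16/7 + 250.261ms (4/7)
6. 1251.303ms @ 20/7 + 250.261ms (4/7)
7. 1501.564ms @ 24/7 + 250.261ms (4/7)

note 3 onset = 8/7b = 500.521ms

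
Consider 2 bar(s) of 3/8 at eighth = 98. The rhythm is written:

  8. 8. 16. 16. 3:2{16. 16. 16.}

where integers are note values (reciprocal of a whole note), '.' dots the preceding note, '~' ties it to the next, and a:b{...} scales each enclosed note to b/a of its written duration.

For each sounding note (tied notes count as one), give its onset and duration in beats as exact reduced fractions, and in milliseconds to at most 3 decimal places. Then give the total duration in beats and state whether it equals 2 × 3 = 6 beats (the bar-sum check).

1) 0.0ms=0b +918.367ms=3/2b
2) 918.367ms=3/2b +918.367ms=3/2b
3) 1836.735ms=3b +459.184ms=3/4b
4) 2295.918ms=15/4b +459.184ms=3/4b
5) 2755.102ms=9/2b +306.122ms=1/2b
6) 3061.224ms=5b +306.122ms=1/2b
7) 3367.347ms=11/2b +306.122ms=1/2b
Σ=6b of 6 (98bpm 3/8) — PASS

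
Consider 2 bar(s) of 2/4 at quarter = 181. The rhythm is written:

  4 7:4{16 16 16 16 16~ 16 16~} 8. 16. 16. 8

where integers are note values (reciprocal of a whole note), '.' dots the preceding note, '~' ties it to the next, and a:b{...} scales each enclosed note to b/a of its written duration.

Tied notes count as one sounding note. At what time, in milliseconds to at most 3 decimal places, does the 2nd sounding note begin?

note 2 onset = 1b = 331.492ms

1. 0.0ms @ 0 + 331.492ms (1)
2. 331.492ms @ 1 + 47.356ms (1/7)
3. 378.848ms @ 8/7 + 47.356ms (1/7)
4. 426.204ms @ 9/7 + 47.356ms (1/7)
5. 473.56ms @ 10/7 + 47.356ms (1/7)
6. 520.916ms @ 11/7 + 94.712ms (2/7)
7. 615.627ms @ 13/7 + 295.975ms (25/28)
8. 911.602ms @ 11/4 + 124.309ms (3/8)
9. 1035.912ms @ 25/8 + 124.309ms (3/8)
10. 1160.221ms @ 7/2 + 165.746ms (1/2)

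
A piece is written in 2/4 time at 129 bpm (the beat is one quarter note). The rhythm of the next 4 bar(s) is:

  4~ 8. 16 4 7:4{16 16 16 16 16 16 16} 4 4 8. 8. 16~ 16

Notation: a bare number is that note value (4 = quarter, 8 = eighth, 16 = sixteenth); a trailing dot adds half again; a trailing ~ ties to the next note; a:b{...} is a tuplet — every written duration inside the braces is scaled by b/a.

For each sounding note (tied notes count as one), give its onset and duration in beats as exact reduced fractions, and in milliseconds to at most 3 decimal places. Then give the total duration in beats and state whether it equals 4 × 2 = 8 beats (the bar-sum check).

1) 0.0ms=0b +813.953ms=7/4b
2) 813.953ms=7/4b +116.279ms=1/4b
3) 930.233ms=2b +465.116ms=1b
4) 1395.349ms=3b +66.445ms=1/7b
5) 1461.794ms=22/7b +66.445ms=1/7b
6) 1528.239ms=23/7b +66.445ms=1/7b
7) 1594.684ms=24/7b +66.445ms=1/7b
8) 1661.13ms=25/7b +66.445ms=1/7b
9) 1727.575ms=26/7b +66.445ms=1/7b
10) 1794.02ms=27/7b +66.445ms=1/7b
11) 1860.465ms=4b +465.116ms=1b
12) 2325.581ms=5b +465.116ms=1b
13) 2790.698ms=6b +348.837ms=3/4b
14) 3139.535ms=27/4b +348.837ms=3/4b
15) 3488.372ms=15/2b +232.558ms=1/2b
Σ=8b of 8 (129bpm 2/4) — PASS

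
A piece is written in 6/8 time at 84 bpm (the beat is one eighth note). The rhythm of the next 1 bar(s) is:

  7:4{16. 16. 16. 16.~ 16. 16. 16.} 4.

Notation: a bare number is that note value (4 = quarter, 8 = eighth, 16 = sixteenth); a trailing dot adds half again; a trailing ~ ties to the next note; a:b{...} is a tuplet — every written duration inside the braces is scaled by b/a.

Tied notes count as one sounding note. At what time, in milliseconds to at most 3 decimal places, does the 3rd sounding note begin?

note 3 onset = 6/7b = 612.245ms

1. 0.0ms @ 0 + 306.122ms (3/7)
2. 306.122ms @ 3/7 + 306.122ms (3/7)
3. 612.245ms @ 6/7 + 306.122ms (3/7)
4. 918.367ms @ 9/7 + 612.245ms (6/7)
5. 1530.612ms @ 15/7 + 306.122ms (3/7)
6. 1836.735ms @ 18/7 + 306.122ms (3/7)
7. 2142.857ms @ 3 + 2142.857ms (3)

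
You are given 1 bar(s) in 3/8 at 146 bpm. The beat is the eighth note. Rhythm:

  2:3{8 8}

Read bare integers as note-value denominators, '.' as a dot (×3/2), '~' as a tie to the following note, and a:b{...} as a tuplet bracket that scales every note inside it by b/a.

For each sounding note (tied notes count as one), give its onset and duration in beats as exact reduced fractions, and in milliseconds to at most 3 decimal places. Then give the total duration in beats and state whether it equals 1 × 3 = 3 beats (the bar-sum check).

1) 0.0ms=0b +616.438ms=3/2b
2) 616.438ms=3/2b +616.438ms=3/2b
Σ=3b of 3 (146bpm 3/8) — PASS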